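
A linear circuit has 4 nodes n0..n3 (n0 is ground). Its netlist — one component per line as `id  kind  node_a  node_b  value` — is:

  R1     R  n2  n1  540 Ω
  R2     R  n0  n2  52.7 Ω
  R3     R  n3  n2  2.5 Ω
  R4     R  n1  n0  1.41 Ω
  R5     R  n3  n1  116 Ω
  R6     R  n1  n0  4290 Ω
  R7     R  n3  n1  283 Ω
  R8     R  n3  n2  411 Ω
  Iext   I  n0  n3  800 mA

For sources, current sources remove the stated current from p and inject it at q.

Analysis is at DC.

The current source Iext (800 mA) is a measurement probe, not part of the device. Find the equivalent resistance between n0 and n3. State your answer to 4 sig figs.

MNA unknowns: 3 node voltages V₁..V_3
R1: Y=0.001852 on G[2,1]
R2: Y=0.01898 on G[0,2]
R3: Y=0.4000 on G[3,2]
R4: Y=0.7092 on G[1,0]
R5: Y=0.008621 on G[3,1]
R6: Y=0.0002331 on G[1,0]
R7: Y=0.003534 on G[3,1]
R8: Y=0.002433 on G[3,2]
Iext: z[0]−=0.8, z[3]+=0.8
solve → V1=0.4856, V2=24.01, V3=25.25

R_eq = 31.56 Ω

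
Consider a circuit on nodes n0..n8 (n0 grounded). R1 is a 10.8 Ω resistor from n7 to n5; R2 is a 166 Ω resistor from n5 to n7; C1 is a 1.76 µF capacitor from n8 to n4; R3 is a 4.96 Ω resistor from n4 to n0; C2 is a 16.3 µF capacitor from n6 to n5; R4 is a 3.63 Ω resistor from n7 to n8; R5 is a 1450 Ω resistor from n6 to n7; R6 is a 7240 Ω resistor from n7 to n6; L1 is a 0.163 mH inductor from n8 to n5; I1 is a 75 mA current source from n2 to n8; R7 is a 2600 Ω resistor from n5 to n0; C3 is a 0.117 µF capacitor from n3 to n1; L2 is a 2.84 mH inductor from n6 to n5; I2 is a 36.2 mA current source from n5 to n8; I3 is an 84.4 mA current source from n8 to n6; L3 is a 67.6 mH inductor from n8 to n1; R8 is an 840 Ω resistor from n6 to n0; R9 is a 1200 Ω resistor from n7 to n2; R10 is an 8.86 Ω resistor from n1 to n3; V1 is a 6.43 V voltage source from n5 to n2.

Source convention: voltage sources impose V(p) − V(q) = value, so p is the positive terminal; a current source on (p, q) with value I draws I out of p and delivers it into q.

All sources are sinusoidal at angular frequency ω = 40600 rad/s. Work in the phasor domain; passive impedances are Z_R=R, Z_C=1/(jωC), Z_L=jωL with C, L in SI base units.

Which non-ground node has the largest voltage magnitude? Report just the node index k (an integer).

2

Element admittances at ω=40600 rad/s:
  Y(R1) = 0.09259+0.000j S between n7,n5
  Y(R2) = 0.006024+0.000j S between n5,n7
  Y(C1) = 0.000+0.07146j S between n8,n4
  Y(R3) = 0.2016+0.000j S between n4,n0
  Y(C2) = 0.000+0.6618j S between n6,n5
  Y(R4) = 0.2755+0.000j S between n7,n8
  Y(R5) = 0.0006897+0.000j S between n6,n7
  Y(R6) = 0.0001381+0.000j S between n7,n6
  Y(L1) = 0.000-0.1511j S between n8,n5
  I1: injects 0.075 A into n8 (from n2)
  Y(R7) = 0.0003846+0.000j S between n5,n0
  Y(C3) = 0.000+0.004750j S between n3,n1
  Y(L2) = 0.000-0.008673j S between n6,n5
  I2: injects 0.0362 A into n8 (from n5)
  I3: injects 0.0844 A into n6 (from n8)
  Y(L3) = 0.000-0.0003644j S between n8,n1
  Y(R8) = 0.001190+0.000j S between n6,n0
  Y(R9) = 0.0008333+0.000j S between n7,n2
  Y(R10) = 0.1129+0.000j S between n1,n3
  V1: constraint V(n5)−V(n2) = 6.43
Assemble and solve the 9×9 MNA system:
  V(n1)=0.005244+0.0004746j  V(n2)=-6.486-0.1203j  V(n3)=0.005244+0.0004746j  V(n4)=0.0004358+0.001704j  V(n5)=-0.05633-0.1203j  V(n6)=-0.05560-0.2497j  V(n7)=-0.02545-0.03205j  V(n8)=0.005244+0.0004746j
  i(V1)=0.06962-7.358e-05j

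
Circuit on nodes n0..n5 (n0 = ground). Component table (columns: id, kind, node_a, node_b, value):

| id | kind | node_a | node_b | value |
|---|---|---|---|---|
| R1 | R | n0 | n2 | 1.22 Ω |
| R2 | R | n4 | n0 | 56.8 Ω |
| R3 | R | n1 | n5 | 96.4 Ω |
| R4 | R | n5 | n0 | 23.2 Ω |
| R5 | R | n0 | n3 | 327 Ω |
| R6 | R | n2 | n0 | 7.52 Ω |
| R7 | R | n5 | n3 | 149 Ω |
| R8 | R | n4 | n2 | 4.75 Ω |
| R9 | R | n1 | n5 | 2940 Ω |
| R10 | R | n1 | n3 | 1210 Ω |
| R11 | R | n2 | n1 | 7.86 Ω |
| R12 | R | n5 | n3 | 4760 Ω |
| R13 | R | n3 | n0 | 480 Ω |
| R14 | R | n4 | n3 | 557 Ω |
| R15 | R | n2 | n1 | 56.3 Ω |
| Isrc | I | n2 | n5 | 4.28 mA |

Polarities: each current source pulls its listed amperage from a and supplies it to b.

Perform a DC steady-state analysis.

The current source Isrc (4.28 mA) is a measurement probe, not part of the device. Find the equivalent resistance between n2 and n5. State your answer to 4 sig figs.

Element admittances at DC:
  Y(R1) = 0.8197 S between n0,n2
  Y(R2) = 0.01761 S between n4,n0
  Y(R3) = 0.01037 S between n1,n5
  Y(R4) = 0.04310 S between n5,n0
  Y(R5) = 0.003058 S between n0,n3
  Y(R6) = 0.1330 S between n2,n0
  Y(R7) = 0.006711 S between n5,n3
  Y(R8) = 0.2105 S between n4,n2
  Y(R9) = 0.0003401 S between n1,n5
  Y(R10) = 0.0008264 S between n1,n3
  Y(R11) = 0.1272 S between n2,n1
  Y(R12) = 0.0002101 S between n5,n3
  Y(R13) = 0.002083 S between n3,n0
  Y(R14) = 0.001795 S between n4,n3
  Y(R15) = 0.01776 S between n2,n1
  Isrc: injects 0.00428 A into n5 (from n2)
Assemble and solve the 5×5 MNA system:
  V(n1)=0.002046  V(n2)=-0.003520  V(n3)=0.03502  V(n4)=-0.002949  V(n5)=0.07482

R_eq = 18.30 Ω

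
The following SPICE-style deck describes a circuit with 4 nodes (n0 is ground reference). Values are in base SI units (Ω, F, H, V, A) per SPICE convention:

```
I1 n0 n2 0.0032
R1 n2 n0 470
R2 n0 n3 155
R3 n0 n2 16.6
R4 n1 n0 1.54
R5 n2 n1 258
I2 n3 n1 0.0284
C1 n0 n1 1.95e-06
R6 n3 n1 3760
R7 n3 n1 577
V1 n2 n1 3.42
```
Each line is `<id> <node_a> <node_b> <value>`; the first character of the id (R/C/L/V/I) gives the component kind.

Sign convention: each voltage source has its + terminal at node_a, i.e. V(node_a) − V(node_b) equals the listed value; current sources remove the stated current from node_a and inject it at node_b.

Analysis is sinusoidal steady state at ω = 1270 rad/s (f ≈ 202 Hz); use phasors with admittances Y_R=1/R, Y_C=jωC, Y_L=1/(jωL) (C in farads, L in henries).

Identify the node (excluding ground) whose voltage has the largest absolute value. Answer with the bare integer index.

Apply KCL at each of the 3 non-ground nodes and solve the resulting linear system.
Node n1: branches {R4, R5, I2, C1, R6, R7, V1} → V_1 = -0.2642+0.0009172j
Node n2: branches {I1, R1, R3, R5, V1} → V_2 = 3.156+0.0009172j
Node n3: branches {R2, I2, R6, R7} → V_3 = -3.423+0.0002170j
Source currents: i(V1)=-0.2069-5.721e-05j

3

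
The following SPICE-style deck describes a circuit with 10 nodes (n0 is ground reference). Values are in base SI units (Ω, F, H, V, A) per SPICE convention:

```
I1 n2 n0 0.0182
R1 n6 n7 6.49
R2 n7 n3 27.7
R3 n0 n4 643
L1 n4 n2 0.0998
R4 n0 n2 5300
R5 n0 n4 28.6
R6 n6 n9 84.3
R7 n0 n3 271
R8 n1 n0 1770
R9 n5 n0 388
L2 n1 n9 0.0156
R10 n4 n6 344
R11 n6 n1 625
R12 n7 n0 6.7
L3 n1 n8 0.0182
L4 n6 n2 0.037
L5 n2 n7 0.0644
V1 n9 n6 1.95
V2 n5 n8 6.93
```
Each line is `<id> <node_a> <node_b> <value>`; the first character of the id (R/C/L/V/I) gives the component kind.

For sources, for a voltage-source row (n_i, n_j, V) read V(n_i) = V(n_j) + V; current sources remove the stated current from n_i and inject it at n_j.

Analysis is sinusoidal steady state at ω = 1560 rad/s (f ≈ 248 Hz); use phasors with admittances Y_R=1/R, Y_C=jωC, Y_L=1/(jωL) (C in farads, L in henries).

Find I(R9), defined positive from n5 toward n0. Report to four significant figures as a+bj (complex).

0.02127-0.003064j A

Apply KCL at each of the 9 non-ground nodes and solve the resulting linear system.
Node n1: branches {R8, L2, R11, L3} → V_1 = 1.411-0.5848j
Node n2: branches {I1, L1, R4, L4, L5} → V_2 = -0.3176-0.5151j
Node n3: branches {R2, R7} → V_3 = -0.2127+0.01343j
Node n4: branches {R3, L1, R5, R10} → V_4 = -0.1213+0.03375j
Node n5: branches {R9, V2} → V_5 = 8.254-1.189j
Node n6: branches {R1, R6, R10, R11, L4, V1} → V_6 = -0.4325+0.02410j
Node n7: branches {R1, R2, R12, L5} → V_7 = -0.2345+0.01480j
Node n8: branches {L3, V2} → V_8 = 1.324-1.189j
Node n9: branches {R6, L2, V1} → V_9 = 1.518+0.02410j
Source currents: i(V1)=-0.04815+0.004369j, i(V2)=-0.02127+0.003064j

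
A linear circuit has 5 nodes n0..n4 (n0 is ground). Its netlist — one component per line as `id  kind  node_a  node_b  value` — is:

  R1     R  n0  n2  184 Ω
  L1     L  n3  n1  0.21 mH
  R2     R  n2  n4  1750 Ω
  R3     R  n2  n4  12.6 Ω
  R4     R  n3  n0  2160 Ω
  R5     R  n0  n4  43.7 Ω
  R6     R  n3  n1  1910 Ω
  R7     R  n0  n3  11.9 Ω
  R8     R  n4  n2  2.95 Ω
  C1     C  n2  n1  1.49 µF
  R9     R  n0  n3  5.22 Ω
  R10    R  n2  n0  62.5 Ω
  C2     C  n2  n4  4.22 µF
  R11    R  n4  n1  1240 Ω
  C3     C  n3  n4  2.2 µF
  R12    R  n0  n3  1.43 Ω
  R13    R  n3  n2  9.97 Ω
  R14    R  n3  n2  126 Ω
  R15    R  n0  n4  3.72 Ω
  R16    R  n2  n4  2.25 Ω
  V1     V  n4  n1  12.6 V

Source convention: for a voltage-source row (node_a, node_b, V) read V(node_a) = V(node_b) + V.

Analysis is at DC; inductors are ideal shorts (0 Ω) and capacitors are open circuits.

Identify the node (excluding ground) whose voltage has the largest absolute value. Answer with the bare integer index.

4

MNA unknowns: 4 node voltages V₁..V_4 plus 2 source currents (L1, V1)
R1: Y=0.005435 on G[0,2]
L1: row V3−V1=0, i_L1 at 3,1
R2: Y=0.0005714 on G[2,4]
R3: Y=0.07937 on G[2,4]
R4: Y=0.0004630 on G[3,0]
R5: Y=0.02288 on G[0,4]
R6: Y=0.0005236 on G[3,1]
R7: Y=0.08403 on G[0,3]
R8: Y=0.3390 on G[4,2]
C1: Y=0.000 on G[2,1]
R9: Y=0.1916 on G[0,3]
R10: Y=0.01600 on G[2,0]
C2: Y=0.000 on G[2,4]
R11: Y=0.0008065 on G[4,1]
C3: Y=0.000 on G[3,4]
R12: Y=0.6993 on G[0,3]
R13: Y=0.1003 on G[3,2]
R14: Y=0.007937 on G[3,2]
R15: Y=0.2688 on G[0,4]
R16: Y=0.4444 on G[2,4]
V1: row V4−V1=12.6, i_V1 at 4,1
solve → V1=-3.036, V2=7.984, V3=-3.036, V4=9.564
aux → i_L1=4.154, i_V1=-4.164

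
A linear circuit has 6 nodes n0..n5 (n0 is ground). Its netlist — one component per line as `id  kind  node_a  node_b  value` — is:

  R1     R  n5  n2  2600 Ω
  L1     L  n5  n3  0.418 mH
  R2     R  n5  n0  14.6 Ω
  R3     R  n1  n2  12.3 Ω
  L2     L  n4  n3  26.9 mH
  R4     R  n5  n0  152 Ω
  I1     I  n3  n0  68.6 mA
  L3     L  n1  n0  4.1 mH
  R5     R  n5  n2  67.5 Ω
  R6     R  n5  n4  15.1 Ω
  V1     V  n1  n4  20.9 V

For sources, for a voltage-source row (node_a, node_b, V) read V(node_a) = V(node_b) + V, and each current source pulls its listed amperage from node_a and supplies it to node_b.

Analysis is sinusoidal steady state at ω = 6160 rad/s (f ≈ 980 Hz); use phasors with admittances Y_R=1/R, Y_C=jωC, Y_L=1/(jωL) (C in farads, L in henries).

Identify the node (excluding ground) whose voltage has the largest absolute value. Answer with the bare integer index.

4

MNA unknowns: 5 node voltages V₁..V_5 plus 1 source current (V1)
R1: Y=0.0003846+0.000j on G[5,2]
L1: Y=0.000-0.3884j on G[5,3]
R2: Y=0.06849+0.000j on G[5,0]
R3: Y=0.08130+0.000j on G[1,2]
L2: Y=0.000-0.006035j on G[4,3]
R4: Y=0.006579+0.000j on G[5,0]
I1: z[3]−=0.0686, z[0]+=0.0686
L3: Y=0.000-0.03959j on G[1,0]
R5: Y=0.01481+0.000j on G[5,2]
R6: Y=0.06623+0.000j on G[5,4]
V1: row V1−V4=20.9, i_V1 at 1,4
solve → V1=8.217+7.879j, V2=6.125+7.320j, V3=-5.186+4.214j, V4=-12.68+7.879j, V5=-5.069+4.334j
aux → i_V1=-0.4821+0.2800j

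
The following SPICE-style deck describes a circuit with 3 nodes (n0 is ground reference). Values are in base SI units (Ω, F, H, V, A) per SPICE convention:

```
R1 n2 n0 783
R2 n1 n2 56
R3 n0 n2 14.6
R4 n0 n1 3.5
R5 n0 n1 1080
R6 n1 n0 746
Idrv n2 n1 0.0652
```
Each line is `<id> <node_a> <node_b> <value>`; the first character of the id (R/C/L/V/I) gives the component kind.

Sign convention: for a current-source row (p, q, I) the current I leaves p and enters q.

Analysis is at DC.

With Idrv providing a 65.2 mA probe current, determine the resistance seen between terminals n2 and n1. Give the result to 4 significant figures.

Element admittances at DC:
  Y(R1) = 0.001277 S between n2,n0
  Y(R2) = 0.01786 S between n1,n2
  Y(R3) = 0.06849 S between n0,n2
  Y(R4) = 0.2857 S between n0,n1
  Y(R5) = 0.0009259 S between n0,n1
  Y(R6) = 0.001340 S between n1,n0
  Idrv: injects 0.0652 A into n1 (from n2)
Assemble and solve the 2×2 MNA system:
  V(n1)=0.1718  V(n2)=-0.7091

R_eq = 13.51 Ω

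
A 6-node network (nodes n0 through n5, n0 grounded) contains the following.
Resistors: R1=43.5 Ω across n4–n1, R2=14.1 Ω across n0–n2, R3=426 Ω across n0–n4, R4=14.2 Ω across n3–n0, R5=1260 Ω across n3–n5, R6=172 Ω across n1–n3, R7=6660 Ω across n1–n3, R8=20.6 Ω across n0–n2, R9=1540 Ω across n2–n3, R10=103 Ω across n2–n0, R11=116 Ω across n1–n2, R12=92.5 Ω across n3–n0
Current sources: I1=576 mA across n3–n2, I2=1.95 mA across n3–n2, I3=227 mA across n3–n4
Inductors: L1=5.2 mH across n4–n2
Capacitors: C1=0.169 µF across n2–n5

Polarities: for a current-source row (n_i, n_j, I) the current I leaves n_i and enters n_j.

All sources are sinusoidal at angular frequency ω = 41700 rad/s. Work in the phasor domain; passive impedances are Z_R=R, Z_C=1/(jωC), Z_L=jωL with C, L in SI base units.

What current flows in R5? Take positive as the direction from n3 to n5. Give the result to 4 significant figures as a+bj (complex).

-0.01038-0.0008103j A

Element admittances at ω=41700 rad/s:
  Y(R1) = 0.02299+0.000j S between n4,n1
  Y(R2) = 0.07092+0.000j S between n0,n2
  Y(R3) = 0.002347+0.000j S between n0,n4
  Y(R4) = 0.07042+0.000j S between n3,n0
  Y(R5) = 0.0007937+0.000j S between n3,n5
  Y(R6) = 0.005814+0.000j S between n1,n3
  I1: injects 0.576 A into n2 (from n3)
  Y(R7) = 0.0001502+0.000j S between n1,n3
  Y(L1) = 0.000-0.004612j S between n4,n2
  Y(R8) = 0.04854+0.000j S between n0,n2
  Y(R9) = 0.0006494+0.000j S between n2,n3
  Y(R10) = 0.009709+0.000j S between n2,n0
  Y(R11) = 0.008621+0.000j S between n1,n2
  Y(R12) = 0.01081+0.000j S between n3,n0
  Y(C1) = 0.000+0.007047j S between n2,n5
  I2: injects 0.00195 A into n2 (from n3)
  I3: injects 0.227 A into n4 (from n3)
Assemble and solve the 5×5 MNA system:
  V(n1)=10.54+3.126j  V(n2)=4.896-0.2316j  V(n3)=-8.293+0.2198j  V(n4)=17.55+5.140j  V(n5)=4.781+1.241j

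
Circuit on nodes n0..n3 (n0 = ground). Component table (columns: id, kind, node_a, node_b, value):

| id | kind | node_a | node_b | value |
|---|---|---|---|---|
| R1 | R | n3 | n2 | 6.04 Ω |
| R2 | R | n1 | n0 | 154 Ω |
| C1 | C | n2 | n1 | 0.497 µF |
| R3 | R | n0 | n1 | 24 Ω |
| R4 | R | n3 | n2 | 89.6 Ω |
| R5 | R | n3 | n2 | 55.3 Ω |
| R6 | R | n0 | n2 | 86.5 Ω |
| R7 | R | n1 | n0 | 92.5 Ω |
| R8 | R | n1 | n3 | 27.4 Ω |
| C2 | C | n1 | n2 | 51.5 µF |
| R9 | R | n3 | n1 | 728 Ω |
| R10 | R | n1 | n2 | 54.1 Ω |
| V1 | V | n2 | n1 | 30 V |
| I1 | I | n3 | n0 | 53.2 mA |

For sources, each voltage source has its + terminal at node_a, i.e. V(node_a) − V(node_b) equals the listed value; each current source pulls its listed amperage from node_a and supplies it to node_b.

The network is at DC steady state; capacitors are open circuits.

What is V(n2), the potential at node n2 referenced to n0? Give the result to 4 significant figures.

Element admittances at DC:
  Y(R1) = 0.1656 S between n3,n2
  Y(R2) = 0.006494 S between n1,n0
  Y(C1) = 0.000 S between n2,n1
  Y(R3) = 0.04167 S between n0,n1
  Y(R4) = 0.01116 S between n3,n2
  Y(R5) = 0.01808 S between n3,n2
  Y(R6) = 0.01156 S between n0,n2
  Y(R7) = 0.01081 S between n1,n0
  Y(R8) = 0.03650 S between n1,n3
  Y(C2) = 0.000 S between n1,n2
  Y(R9) = 0.001374 S between n3,n1
  Y(R10) = 0.01848 S between n1,n2
  V1: constraint V(n2)−V(n1) = 30
  I1: injects 0.0532 A into n0 (from n3)
Assemble and solve the 4×4 MNA system:
  V(n1)=-5.672  V(n2)=24.33  V(n3)=19.22
  i(V1)=-1.832

24.33 V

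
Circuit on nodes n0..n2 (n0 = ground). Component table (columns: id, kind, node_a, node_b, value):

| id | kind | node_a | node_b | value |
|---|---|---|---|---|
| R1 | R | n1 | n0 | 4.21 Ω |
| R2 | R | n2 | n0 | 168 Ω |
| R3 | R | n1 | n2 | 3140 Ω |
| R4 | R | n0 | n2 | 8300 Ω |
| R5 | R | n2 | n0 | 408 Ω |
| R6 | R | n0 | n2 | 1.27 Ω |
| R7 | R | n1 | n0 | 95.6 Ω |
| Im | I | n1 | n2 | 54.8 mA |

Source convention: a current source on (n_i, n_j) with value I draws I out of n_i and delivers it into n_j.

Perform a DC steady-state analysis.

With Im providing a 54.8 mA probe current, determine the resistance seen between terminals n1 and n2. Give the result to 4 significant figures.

R_eq = 5.280 Ω

Element admittances at DC:
  Y(R1) = 0.2375 S between n1,n0
  Y(R2) = 0.005952 S between n2,n0
  Y(R3) = 0.0003185 S between n1,n2
  Y(R4) = 0.0001205 S between n0,n2
  Y(R5) = 0.002451 S between n2,n0
  Y(R6) = 0.7874 S between n0,n2
  Y(R7) = 0.01046 S between n1,n0
  Im: injects 0.0548 A into n2 (from n1)
Assemble and solve the 2×2 MNA system:
  V(n1)=-0.2206  V(n2)=0.06873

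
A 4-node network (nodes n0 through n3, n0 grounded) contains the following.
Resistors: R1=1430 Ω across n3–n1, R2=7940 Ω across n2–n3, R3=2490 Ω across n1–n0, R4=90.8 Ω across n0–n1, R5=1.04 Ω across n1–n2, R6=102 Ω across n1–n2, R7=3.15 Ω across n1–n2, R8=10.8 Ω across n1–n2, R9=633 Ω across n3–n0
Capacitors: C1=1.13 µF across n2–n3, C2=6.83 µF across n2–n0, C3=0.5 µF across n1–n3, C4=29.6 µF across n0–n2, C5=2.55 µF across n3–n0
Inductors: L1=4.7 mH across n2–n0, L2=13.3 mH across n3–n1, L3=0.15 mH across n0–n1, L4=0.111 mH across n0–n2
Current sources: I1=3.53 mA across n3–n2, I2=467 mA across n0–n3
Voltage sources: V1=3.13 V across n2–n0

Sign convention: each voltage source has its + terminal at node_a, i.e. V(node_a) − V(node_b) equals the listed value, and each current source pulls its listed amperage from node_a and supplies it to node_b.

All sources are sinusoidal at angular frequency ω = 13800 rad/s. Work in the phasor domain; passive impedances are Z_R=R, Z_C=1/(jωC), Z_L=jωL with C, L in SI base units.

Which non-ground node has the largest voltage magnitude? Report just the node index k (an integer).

Element admittances at ω=13800 rad/s:
  Y(R1) = 0.0006993+0.000j S between n3,n1
  Y(C1) = 0.000+0.01559j S between n2,n3
  Y(R2) = 0.0001259+0.000j S between n2,n3
  Y(L1) = 0.000-0.01542j S between n2,n0
  Y(L2) = 0.000-0.005448j S between n3,n1
  I1: injects 0.00353 A into n2 (from n3)
  Y(C2) = 0.000+0.09425j S between n2,n0
  Y(L3) = 0.000-0.4831j S between n0,n1
  Y(R3) = 0.0004016+0.000j S between n1,n0
  Y(R4) = 0.01101+0.000j S between n0,n1
  Y(R5) = 0.9615+0.000j S between n1,n2
  Y(R6) = 0.009804+0.000j S between n1,n2
  Y(C3) = 0.000+0.006900j S between n1,n3
  Y(C4) = 0.000+0.4085j S between n0,n2
  Y(C5) = 0.000+0.03519j S between n3,n0
  Y(R7) = 0.3175+0.000j S between n1,n2
  Y(R8) = 0.09259+0.000j S between n1,n2
  Y(R9) = 0.001580+0.000j S between n3,n0
  I2: injects 0.467 A into n3 (from n0)
  Y(L4) = 0.000-0.6528j S between n0,n2
  V1: constraint V(n2)−V(n0) = 3.13
Assemble and solve the 4×4 MNA system:
  V(n1)=2.781+0.9584j  V(n2)=3.130+0.000j  V(n3)=1.431-8.825j
  i(V1)=-0.3406+1.814j

3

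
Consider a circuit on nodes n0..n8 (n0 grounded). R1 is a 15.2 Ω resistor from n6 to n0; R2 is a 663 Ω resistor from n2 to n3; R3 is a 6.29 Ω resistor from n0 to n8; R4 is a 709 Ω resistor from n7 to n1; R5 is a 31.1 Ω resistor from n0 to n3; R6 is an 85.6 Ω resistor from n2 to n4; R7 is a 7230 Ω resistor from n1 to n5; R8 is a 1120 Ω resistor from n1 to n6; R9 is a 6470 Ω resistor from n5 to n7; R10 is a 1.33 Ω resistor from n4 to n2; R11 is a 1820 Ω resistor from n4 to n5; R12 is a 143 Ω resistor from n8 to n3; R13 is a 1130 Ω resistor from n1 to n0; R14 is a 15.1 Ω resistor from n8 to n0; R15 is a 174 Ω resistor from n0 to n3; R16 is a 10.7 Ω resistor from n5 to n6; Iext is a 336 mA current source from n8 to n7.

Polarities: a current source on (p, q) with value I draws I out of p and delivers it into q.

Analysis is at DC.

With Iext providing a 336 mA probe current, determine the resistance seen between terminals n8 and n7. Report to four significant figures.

R_eq = 1045. Ω

Apply KCL at each of the 8 non-ground nodes and solve the resulting linear system.
Node n1: branches {R4, R7, R8, R13} → V_1 = 149.2
Node n2: branches {R2, R6, R10} → V_2 = 0.8868
Node n3: branches {R2, R5, R12, R15} → V_3 = -0.1901
Node n4: branches {R6, R10, R11} → V_4 = 0.8889
Node n5: branches {R7, R9, R11, R16} → V_5 = 3.845
Node n6: branches {R1, R8, R16} → V_6 = 3.076
Node n7: branches {R4, R9, Iext} → V_7 = 349.5
Node n8: branches {R3, R12, R14, Iext} → V_8 = -1.453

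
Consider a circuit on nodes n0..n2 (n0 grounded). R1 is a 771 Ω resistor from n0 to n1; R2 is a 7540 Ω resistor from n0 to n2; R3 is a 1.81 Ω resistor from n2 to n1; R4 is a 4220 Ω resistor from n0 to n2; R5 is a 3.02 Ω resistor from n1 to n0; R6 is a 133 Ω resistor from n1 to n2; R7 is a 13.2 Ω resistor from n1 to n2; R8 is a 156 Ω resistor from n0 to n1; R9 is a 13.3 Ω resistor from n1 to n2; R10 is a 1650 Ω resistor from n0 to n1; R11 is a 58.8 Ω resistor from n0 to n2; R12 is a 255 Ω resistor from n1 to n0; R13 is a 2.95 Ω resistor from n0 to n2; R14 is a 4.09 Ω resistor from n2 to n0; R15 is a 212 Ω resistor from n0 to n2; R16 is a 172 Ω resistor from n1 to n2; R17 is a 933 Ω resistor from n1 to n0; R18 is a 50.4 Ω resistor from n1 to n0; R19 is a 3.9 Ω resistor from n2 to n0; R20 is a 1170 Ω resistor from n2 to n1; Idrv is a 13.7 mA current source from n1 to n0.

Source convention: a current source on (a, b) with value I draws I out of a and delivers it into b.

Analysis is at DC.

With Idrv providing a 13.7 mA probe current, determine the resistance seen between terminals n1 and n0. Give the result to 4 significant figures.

R_eq = 1.323 Ω

Element admittances at DC:
  Y(R1) = 0.001297 S between n0,n1
  Y(R2) = 0.0001326 S between n0,n2
  Y(R3) = 0.5525 S between n2,n1
  Y(R4) = 0.0002370 S between n0,n2
  Y(R5) = 0.3311 S between n1,n0
  Y(R6) = 0.007519 S between n1,n2
  Y(R7) = 0.07576 S between n1,n2
  Y(R8) = 0.006410 S between n0,n1
  Y(R9) = 0.07519 S between n1,n2
  Y(R10) = 0.0006061 S between n0,n1
  Y(R11) = 0.01701 S between n0,n2
  Y(R12) = 0.003922 S between n1,n0
  Y(R13) = 0.3390 S between n0,n2
  Y(R14) = 0.2445 S between n2,n0
  Y(R15) = 0.004717 S between n0,n2
  Y(R16) = 0.005814 S between n1,n2
  Y(R17) = 0.001072 S between n1,n0
  Y(R18) = 0.01984 S between n1,n0
  Y(R19) = 0.2564 S between n2,n0
  Y(R20) = 0.0008547 S between n2,n1
  Idrv: injects 0.0137 A into n0 (from n1)
Assemble and solve the 2×2 MNA system:
  V(n1)=-0.01812  V(n2)=-0.008234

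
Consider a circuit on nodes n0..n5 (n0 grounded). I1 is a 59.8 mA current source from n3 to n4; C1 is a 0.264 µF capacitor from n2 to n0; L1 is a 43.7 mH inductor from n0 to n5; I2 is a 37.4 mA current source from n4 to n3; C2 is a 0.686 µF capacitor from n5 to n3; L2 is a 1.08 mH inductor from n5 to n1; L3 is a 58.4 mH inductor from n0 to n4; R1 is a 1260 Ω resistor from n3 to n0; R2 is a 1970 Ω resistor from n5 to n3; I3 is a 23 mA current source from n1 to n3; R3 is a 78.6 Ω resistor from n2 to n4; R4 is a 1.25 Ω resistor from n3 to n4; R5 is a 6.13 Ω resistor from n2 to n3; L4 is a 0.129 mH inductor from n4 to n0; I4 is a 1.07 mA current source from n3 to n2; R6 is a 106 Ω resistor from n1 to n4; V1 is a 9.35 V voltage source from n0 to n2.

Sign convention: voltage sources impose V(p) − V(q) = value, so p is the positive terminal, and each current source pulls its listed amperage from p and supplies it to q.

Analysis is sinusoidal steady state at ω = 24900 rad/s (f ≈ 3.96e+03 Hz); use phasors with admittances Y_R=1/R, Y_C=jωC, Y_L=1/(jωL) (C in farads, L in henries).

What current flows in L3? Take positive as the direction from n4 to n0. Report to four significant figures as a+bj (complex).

Element admittances at ω=24900 rad/s:
  I1: injects 0.0598 A into n4 (from n3)
  Y(C1) = 0.000+0.006574j S between n2,n0
  Y(L1) = 0.000-0.0009190j S between n0,n5
  I2: injects 0.0374 A into n3 (from n4)
  Y(C2) = 0.000+0.01708j S between n5,n3
  Y(L2) = 0.000-0.03719j S between n5,n1
  Y(L3) = 0.000-0.0006877j S between n0,n4
  Y(R1) = 0.0007937+0.000j S between n3,n0
  Y(R2) = 0.0005076+0.000j S between n5,n3
  I3: injects 0.023 A into n3 (from n1)
  Y(R3) = 0.01272+0.000j S between n2,n4
  Y(R4) = 0.8000+0.000j S between n3,n4
  Y(R5) = 0.1631+0.000j S between n2,n3
  Y(L4) = 0.000-0.3113j S between n4,n0
  I4: injects 0.00107 A into n2 (from n3)
  Y(R6) = 0.009434+0.000j S between n1,n4
  V1: constraint V(n0)−V(n2) = 9.35
Assemble and solve the 6×6 MNA system:
  V(n1)=-3.410-2.951j  V(n2)=-9.350+0.000j  V(n3)=-3.013-3.008j  V(n4)=-1.717-3.612j  V(n5)=-3.578-2.762j
  i(V1)=-1.132+0.4752j

-0.002484+0.001181j A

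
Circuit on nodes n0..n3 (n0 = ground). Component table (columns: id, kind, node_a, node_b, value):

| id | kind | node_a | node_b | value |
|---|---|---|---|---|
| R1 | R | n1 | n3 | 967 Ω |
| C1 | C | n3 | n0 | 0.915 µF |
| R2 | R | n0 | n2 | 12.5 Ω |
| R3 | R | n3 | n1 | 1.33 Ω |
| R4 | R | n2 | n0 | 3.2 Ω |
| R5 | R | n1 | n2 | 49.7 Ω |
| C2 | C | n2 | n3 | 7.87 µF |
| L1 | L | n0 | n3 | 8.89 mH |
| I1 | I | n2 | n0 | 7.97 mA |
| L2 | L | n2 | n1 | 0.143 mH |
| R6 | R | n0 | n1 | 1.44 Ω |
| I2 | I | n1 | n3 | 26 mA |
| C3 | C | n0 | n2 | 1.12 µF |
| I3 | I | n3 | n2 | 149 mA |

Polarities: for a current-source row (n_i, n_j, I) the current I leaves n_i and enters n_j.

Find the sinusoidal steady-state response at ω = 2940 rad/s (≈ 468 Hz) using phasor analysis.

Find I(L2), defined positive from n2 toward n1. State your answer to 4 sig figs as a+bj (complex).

MNA unknowns: 3 node voltages V₁..V_3
R1: Y=0.001034+0.000j on G[1,3]
C1: Y=0.000+0.002690j on G[3,0]
R2: Y=0.08000+0.000j on G[0,2]
R3: Y=0.7519+0.000j on G[3,1]
R4: Y=0.3125+0.000j on G[2,0]
R5: Y=0.02012+0.000j on G[1,2]
C2: Y=0.000+0.02314j on G[2,3]
L1: Y=0.000-0.03826j on G[0,3]
I1: z[2]−=0.00797, z[0]+=0.00797
L2: Y=0.000-2.379j on G[2,1]
R6: Y=0.6944+0.000j on G[0,1]
I2: z[1]−=0.026, z[3]+=0.026
C3: Y=0.000+0.003293j on G[0,2]
I3: z[3]−=0.149, z[2]+=0.149
solve → V1=-0.008980-0.02736j, V2=-0.001400+0.03276j, V3=-0.1729-0.03026j

0.1430-0.01803j A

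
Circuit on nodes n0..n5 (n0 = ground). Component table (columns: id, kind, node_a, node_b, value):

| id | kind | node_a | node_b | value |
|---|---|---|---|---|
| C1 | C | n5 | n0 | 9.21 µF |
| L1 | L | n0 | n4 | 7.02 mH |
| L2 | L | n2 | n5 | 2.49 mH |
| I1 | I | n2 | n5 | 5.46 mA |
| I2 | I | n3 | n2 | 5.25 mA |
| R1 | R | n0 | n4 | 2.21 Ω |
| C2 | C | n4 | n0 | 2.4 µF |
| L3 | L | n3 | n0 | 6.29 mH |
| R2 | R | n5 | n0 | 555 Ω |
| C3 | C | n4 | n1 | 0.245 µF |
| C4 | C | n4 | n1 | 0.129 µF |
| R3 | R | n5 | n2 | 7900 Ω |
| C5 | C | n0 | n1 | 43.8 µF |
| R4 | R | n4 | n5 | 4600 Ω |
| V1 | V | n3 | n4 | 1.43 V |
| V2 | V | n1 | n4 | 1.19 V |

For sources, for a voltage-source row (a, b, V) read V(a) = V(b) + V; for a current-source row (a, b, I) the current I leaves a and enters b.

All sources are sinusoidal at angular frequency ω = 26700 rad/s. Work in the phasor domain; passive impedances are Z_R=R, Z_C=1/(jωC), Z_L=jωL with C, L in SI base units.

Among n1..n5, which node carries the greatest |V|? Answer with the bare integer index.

4

Element admittances at ω=26700 rad/s:
  Y(C1) = 0.000+0.2459j S between n5,n0
  Y(L1) = 0.000-0.005335j S between n0,n4
  Y(L2) = 0.000-0.01504j S between n2,n5
  I1: injects 0.00546 A into n5 (from n2)
  I2: injects 0.00525 A into n2 (from n3)
  Y(R1) = 0.4525+0.000j S between n0,n4
  Y(C2) = 0.000+0.06408j S between n4,n0
  Y(L3) = 0.000-0.005954j S between n3,n0
  Y(R2) = 0.001802+0.000j S between n5,n0
  Y(C3) = 0.000+0.006541j S between n4,n1
  Y(C4) = 0.000+0.003444j S between n4,n1
  Y(R3) = 0.0001266+0.000j S between n5,n2
  Y(C5) = 0.000+1.169j S between n0,n1
  Y(R4) = 0.0002174+0.000j S between n4,n5
  V1: constraint V(n3)−V(n4) = 1.43
  V2: constraint V(n1)−V(n4) = 1.19
Assemble and solve the 7×7 MNA system:
  V(n1)=0.1935-0.3648j  V(n2)=-0.0002719-0.03443j  V(n3)=0.4335-0.3648j  V(n4)=-0.9965-0.3648j  V(n5)=-0.0001544-0.02047j
  i(V1)=-0.003078+0.002581j  i(V2)=-0.4266-0.2381j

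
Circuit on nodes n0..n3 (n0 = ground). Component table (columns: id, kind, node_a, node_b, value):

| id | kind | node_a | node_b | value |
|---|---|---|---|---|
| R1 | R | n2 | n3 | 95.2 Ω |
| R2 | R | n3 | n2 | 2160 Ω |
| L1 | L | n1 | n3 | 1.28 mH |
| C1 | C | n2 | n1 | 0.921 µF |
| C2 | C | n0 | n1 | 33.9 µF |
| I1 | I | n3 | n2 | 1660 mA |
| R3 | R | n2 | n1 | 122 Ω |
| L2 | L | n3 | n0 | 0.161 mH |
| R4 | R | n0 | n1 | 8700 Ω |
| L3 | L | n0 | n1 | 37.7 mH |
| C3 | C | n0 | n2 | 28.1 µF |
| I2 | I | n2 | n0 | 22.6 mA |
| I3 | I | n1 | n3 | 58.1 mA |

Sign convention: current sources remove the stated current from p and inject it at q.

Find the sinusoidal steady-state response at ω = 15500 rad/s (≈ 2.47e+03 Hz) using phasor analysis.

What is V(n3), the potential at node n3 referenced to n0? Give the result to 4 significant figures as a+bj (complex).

-0.004393-3.507j V

Element admittances at ω=15500 rad/s:
  Y(R1) = 0.01050+0.000j S between n2,n3
  Y(R2) = 0.0004630+0.000j S between n3,n2
  Y(L1) = 0.000-0.05040j S between n1,n3
  Y(C1) = 0.000+0.01428j S between n2,n1
  Y(C2) = 0.000+0.5254j S between n0,n1
  I1: injects 1.66 A into n2 (from n3)
  Y(R3) = 0.008197+0.000j S between n2,n1
  Y(L2) = 0.000-0.4007j S between n3,n0
  Y(R4) = 0.0001149+0.000j S between n0,n1
  Y(L3) = 0.000-0.001711j S between n0,n1
  Y(C3) = 0.000+0.4355j S between n0,n2
  I2: injects 0.0226 A into n0 (from n2)
  I3: injects 0.0581 A into n3 (from n1)
Assemble and solve the 3×3 MNA system:
  V(n1)=-0.06467+0.3733j  V(n2)=0.07362-3.624j  V(n3)=-0.004393-3.507j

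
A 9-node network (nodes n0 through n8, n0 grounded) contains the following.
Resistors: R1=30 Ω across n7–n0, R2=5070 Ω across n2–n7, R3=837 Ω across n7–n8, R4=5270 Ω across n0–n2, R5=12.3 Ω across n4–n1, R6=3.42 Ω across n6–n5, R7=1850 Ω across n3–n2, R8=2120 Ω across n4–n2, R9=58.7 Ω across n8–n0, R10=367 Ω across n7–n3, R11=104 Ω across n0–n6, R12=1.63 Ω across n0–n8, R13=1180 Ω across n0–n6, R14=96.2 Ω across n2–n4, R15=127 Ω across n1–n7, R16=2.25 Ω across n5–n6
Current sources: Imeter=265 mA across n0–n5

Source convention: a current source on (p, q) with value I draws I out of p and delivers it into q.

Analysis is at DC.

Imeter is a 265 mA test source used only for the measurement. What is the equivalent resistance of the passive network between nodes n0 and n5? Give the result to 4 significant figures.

Apply KCL at each of the 8 non-ground nodes and solve the resulting linear system.
Node n1: branches {R5, R15} → V_1 = 0.000
Node n2: branches {R2, R4, R7, R8, R14} → V_2 = 0.000
Node n3: branches {R7, R10} → V_3 = 0.000
Node n4: branches {R5, R8, R14} → V_4 = 0.000
Node n5: branches {R6, R16, Imeter} → V_5 = 25.69
Node n6: branches {R6, R11, R13, R16} → V_6 = 25.33
Node n7: branches {R1, R2, R3, R10, R15} → V_7 = 0.000
Node n8: branches {R3, R9, R12} → V_8 = 0.000

R_eq = 96.93 Ω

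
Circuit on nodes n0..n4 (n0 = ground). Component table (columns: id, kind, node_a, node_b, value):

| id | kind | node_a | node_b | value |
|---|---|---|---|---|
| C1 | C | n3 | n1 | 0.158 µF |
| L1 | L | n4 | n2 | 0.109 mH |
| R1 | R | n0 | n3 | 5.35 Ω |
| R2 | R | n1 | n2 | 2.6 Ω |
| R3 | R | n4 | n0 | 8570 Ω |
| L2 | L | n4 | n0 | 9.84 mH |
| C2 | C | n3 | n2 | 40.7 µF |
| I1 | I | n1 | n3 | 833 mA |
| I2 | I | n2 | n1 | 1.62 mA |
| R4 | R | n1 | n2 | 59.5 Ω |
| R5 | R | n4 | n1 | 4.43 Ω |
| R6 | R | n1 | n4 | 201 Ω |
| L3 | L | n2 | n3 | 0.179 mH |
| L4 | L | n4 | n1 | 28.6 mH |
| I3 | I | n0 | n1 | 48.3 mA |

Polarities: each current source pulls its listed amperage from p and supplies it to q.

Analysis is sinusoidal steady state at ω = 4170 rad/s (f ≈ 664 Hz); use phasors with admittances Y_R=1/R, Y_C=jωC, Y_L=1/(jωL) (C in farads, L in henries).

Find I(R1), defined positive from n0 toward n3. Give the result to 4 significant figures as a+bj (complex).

Apply KCL at each of the 4 non-ground nodes and solve the resulting linear system.
Node n1: branches {C1, R2, I1, I2, R4, R5, R6, L4, I3} → V_1 = -0.8997-0.6713j
Node n2: branches {L1, R2, C2, I2, R4, L3} → V_2 = 0.3461-0.6122j
Node n3: branches {C1, R1, C2, I1, L3} → V_3 = 0.3538+0.04364j
Node n4: branches {L1, R3, L2, R5, R6, L4} → V_4 = 0.3312-0.7330j

-0.06612-0.008158j A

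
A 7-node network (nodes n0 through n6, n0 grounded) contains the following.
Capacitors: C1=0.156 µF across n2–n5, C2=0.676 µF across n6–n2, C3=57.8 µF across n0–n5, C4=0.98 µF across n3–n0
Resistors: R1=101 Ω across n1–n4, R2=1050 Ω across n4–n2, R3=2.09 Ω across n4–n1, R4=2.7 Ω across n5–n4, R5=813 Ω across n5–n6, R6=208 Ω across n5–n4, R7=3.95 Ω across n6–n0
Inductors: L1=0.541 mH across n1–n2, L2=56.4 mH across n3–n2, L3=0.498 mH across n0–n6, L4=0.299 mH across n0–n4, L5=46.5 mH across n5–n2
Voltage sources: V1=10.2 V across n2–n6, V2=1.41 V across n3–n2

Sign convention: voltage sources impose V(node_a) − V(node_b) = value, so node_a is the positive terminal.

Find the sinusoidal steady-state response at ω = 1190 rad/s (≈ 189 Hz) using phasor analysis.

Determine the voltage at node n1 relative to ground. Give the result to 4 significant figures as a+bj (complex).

Element admittances at ω=1190 rad/s:
  Y(C1) = 0.000+0.0001856j S between n2,n5
  Y(R1) = 0.009901+0.000j S between n1,n4
  Y(R2) = 0.0009524+0.000j S between n4,n2
  Y(R3) = 0.4785+0.000j S between n4,n1
  Y(R4) = 0.3704+0.000j S between n5,n4
  Y(R5) = 0.001230+0.000j S between n5,n6
  Y(L1) = 0.000-1.553j S between n1,n2
  Y(C2) = 0.000+0.0008044j S between n6,n2
  Y(L2) = 0.000-0.01490j S between n3,n2
  Y(C3) = 0.000+0.06878j S between n0,n5
  Y(L3) = 0.000-1.687j S between n0,n6
  Y(L4) = 0.000-2.810j S between n0,n4
  Y(C4) = 0.000+0.001166j S between n3,n0
  Y(R6) = 0.004808+0.000j S between n5,n4
  Y(L5) = 0.000-0.01807j S between n5,n2
  Y(R7) = 0.2532+0.000j S between n6,n0
  V1: constraint V(n2)−V(n6) = 10.2
  V2: constraint V(n3)−V(n2) = 1.41
Assemble and solve the 8×8 MNA system:
  V(n1)=7.117-3.507j  V(n2)=8.561-1.543j  V(n3)=9.971-1.543j  V(n4)=0.8703+1.087j  V(n5)=0.8638+0.5549j  V(n6)=-1.639-1.543j
  i(V1)=-3.022+2.364j  i(V2)=-0.001800+0.009380j

7.117-3.507j V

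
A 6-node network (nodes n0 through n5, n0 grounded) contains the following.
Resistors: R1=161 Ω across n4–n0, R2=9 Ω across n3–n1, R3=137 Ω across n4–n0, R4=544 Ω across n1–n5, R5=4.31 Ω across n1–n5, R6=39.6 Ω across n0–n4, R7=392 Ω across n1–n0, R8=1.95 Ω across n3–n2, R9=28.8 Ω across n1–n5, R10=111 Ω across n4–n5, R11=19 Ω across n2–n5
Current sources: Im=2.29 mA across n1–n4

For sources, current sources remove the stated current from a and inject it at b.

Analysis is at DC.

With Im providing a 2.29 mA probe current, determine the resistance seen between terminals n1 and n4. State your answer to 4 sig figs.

R_eq = 89.75 Ω

Apply KCL at each of the 5 non-ground nodes and solve the resulting linear system.
Node n1: branches {R2, R4, R5, R7, R9, Im} → V_1 = -0.1928
Node n2: branches {R8, R11} → V_2 = -0.1907
Node n3: branches {R2, R8} → V_3 = -0.1911
Node n4: branches {R1, R3, R6, R10, Im} → V_4 = 0.01269
Node n5: branches {R4, R5, R9, R10, R11} → V_5 = -0.1869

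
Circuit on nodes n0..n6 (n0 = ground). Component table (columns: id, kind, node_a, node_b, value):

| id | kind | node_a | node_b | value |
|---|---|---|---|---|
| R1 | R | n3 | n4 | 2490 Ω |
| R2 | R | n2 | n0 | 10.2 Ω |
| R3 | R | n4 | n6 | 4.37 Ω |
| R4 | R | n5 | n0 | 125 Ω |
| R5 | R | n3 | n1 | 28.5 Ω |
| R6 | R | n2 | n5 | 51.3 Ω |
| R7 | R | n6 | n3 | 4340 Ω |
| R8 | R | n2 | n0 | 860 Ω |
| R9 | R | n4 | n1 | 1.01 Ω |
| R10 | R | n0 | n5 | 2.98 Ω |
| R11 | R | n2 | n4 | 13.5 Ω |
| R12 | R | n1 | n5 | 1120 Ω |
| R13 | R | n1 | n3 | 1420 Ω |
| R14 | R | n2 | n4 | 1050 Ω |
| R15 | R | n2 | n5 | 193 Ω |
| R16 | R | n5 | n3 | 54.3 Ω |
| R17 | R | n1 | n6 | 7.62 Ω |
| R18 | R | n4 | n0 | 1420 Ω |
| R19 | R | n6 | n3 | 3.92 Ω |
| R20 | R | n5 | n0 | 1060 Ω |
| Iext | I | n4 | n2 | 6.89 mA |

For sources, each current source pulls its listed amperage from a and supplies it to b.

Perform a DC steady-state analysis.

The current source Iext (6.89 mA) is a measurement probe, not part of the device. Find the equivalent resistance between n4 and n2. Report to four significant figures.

R_eq = 11.04 Ω

MNA unknowns: 6 node voltages V₁..V_6
R1: Y=0.0004016 on G[3,4]
R2: Y=0.09804 on G[2,0]
R3: Y=0.2288 on G[4,6]
R4: Y=0.008000 on G[5,0]
R5: Y=0.03509 on G[3,1]
R6: Y=0.01949 on G[2,5]
R7: Y=0.0002304 on G[6,3]
R8: Y=0.001163 on G[2,0]
R9: Y=0.9901 on G[4,1]
R10: Y=0.3356 on G[0,5]
R11: Y=0.07407 on G[2,4]
R12: Y=0.0008929 on G[1,5]
R13: Y=0.0007042 on G[1,3]
R14: Y=0.0009524 on G[2,4]
R15: Y=0.005181 on G[2,5]
R16: Y=0.01842 on G[5,3]
R17: Y=0.1312 on G[1,6]
R18: Y=0.0007042 on G[4,0]
R19: Y=0.2551 on G[6,3]
R20: Y=0.0009434 on G[5,0]
Iext: z[4]−=0.00689, z[2]+=0.00689
solve → V1=-0.06650, V2=0.009048, V3=-0.06097, V4=-0.06704, V5=-0.002468, V6=-0.06440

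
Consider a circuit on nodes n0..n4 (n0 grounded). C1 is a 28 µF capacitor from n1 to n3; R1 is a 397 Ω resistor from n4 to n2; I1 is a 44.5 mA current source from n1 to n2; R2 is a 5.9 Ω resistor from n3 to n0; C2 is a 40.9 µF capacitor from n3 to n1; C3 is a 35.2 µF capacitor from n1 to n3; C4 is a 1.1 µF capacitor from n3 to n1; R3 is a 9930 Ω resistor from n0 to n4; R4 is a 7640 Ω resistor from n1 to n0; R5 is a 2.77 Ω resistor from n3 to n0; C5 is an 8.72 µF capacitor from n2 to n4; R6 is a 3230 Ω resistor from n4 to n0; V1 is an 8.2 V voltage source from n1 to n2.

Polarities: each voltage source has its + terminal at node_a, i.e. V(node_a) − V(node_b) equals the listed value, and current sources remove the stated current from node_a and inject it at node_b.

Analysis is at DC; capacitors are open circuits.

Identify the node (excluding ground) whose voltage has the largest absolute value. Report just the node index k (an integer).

1

Apply KCL at each of the 4 non-ground nodes and solve the resulting linear system.
Node n1: branches {C1, I1, C2, C3, C4, R4, V1} → V_1 = 5.981
Node n2: branches {R1, I1, C5, V1} → V_2 = -2.219
Node n3: branches {C1, R2, C2, C3, C4, R5} → V_3 = 0.000
Node n4: branches {R1, R3, C5, R6} → V_4 = -1.908
Source currents: i(V1)=-0.04528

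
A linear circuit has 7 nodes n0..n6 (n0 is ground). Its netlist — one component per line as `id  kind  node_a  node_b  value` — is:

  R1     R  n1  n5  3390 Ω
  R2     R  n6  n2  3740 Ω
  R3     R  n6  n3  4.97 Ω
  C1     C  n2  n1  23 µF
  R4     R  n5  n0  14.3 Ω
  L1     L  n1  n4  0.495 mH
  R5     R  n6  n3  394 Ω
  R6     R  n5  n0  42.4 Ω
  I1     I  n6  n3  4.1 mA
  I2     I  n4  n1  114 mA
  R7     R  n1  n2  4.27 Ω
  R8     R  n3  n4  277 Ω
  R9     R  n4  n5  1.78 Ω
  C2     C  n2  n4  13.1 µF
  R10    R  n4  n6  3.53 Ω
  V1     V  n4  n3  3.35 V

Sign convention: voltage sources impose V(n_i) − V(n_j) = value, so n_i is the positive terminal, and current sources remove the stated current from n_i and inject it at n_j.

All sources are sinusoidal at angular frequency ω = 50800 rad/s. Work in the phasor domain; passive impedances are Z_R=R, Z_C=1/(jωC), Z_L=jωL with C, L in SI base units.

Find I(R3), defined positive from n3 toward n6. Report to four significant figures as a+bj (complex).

Element admittances at ω=50800 rad/s:
  Y(R1) = 0.0002950+0.000j S between n1,n5
  Y(R2) = 0.0002674+0.000j S between n6,n2
  Y(R3) = 0.2012+0.000j S between n6,n3
  Y(C1) = 0.000+1.168j S between n2,n1
  Y(R4) = 0.06993+0.000j S between n5,n0
  Y(L1) = 0.000-0.03977j S between n1,n4
  Y(R5) = 0.002538+0.000j S between n6,n3
  Y(R6) = 0.02358+0.000j S between n5,n0
  I1: injects 0.0041 A into n3 (from n6)
  I2: injects 0.114 A into n1 (from n4)
  Y(R7) = 0.2342+0.000j S between n1,n2
  Y(R8) = 0.003610+0.000j S between n3,n4
  Y(R9) = 0.5618+0.000j S between n4,n5
  Y(C2) = 0.000+0.6655j S between n2,n4
  Y(R10) = 0.2833+0.000j S between n4,n6
  V1: constraint V(n4)−V(n3) = 3.35
Assemble and solve the 7×7 MNA system:
  V(n1)=0.02311-0.2911j  V(n2)=0.001574-0.1880j  V(n3)=-3.350+0.0001529j  V(n4)=-1.214e-05+0.0001529j  V(n5)=0.000+0.000j  V(n6)=-1.409+4.964e-05j
  i(V1)=-0.4116+2.103e-05j

-0.3905+2.077e-05j A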